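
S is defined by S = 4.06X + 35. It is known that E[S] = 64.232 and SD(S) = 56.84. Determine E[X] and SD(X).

From S = 4.06X + 35: E[S] = a·E[X] + b, so E[X] = (E[S] − b)/a = (64.232 − 35)/4.06 = 7.2.
SD(S) = |a|·SD(X), so SD(X) = 56.84/|4.06| = 14.

E[X] = 7.2, SD(X) = 14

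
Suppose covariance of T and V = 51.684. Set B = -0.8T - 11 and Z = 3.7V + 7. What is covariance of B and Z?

covariance of B and Z = -152.98464

covariance of B and Z = a·c·covariance of T and V = (-0.8)·3.7·51.684 = -152.98464. Additive constants drop out.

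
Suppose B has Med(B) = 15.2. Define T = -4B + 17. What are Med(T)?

A linear map preserves order up to sign, so Med(T) = a·Med(B) + b = (-4)·15.2 + 17 = -43.8.

Med(T) = -43.8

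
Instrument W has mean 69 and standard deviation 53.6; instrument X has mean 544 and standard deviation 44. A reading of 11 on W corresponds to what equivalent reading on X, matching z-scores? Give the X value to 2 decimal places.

X = 496.39

z = (11 − 69)/53.6 ≈ -1.0821.
X = 544 + z·44 = 544 + (11 − 69)·44/53.6 ≈ 496.39.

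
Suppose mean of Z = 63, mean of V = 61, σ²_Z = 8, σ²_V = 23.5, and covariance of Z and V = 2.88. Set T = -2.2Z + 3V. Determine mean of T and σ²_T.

mean of T = (-2.2)·mean of Z + 3·mean of V = (-2.2)·63 + 3·61 = 44.4.
σ²_T = a²·σ²_Z + b²·σ²_V + 2ab·covariance of Z and V with a = -2.2, b = 3.
= (-2.2)²·8 + 3²·23.5 + 2·(-2.2)·3·2.88
= 38.72 + 211.5 + (-38.016) = 212.204.

mean of T = 44.4, σ²_T = 212.204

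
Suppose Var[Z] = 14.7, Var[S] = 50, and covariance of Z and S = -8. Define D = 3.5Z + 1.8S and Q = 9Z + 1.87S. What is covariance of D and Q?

By bilinearity, covariance of D and Q = ac·Var[Z] + bd·Var[S] + (ad+bc)·covariance of Z and S, with a=3.5, b=1.8, c=9, d=1.87.
ac·Var[Z] = 3.5·9·14.7 = 463.05
bd·Var[S] = 1.8·1.87·50 = 168.3
(ad+bc)·covariance of Z and S = (22.745)·(-8) = -181.96
covariance of D and Q = 463.05 + 168.3 + (-181.96) = 449.39.

covariance of D and Q = 449.39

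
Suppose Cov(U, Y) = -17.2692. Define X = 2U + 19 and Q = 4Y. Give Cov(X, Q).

Cov(X, Q) = -138.1536

Cov(X, Q) = a·c·Cov(U, Y) = 2·4·(-17.2692) = -138.1536. Additive constants drop out.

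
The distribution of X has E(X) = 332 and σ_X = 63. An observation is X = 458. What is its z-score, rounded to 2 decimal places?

z = 2.00

z = (X − E(X)) / σ_X = (458 − 332) / 63 = 2.00.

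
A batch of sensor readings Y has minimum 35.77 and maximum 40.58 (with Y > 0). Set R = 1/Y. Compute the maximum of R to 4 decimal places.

max(R) = 0.028

1/Y is decreasing on this domain, so max(R) comes from min(Y) = 35.77: max(R) = 1/(35.77) ≈ 0.028.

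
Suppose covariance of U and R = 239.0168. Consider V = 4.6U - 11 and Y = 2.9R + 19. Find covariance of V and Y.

covariance of V and Y = a·c·covariance of U and R = 4.6·2.9·239.0168 = 3188.484112. Additive constants drop out.

covariance of V and Y = 3188.484112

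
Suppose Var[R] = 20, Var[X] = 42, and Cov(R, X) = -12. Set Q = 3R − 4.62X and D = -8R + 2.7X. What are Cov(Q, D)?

Cov(Q, D) = -1544.628

By bilinearity, Cov(Q, D) = ac·Var[R] + bd·Var[X] + (ad+bc)·Cov(R, X), with a=3, b=-4.62, c=-8, d=2.7.
ac·Var[R] = 3·(-8)·20 = -480
bd·Var[X] = (-4.62)·2.7·42 = -523.908
(ad+bc)·Cov(R, X) = (45.06)·(-12) = -540.72
Cov(Q, D) = -480 + (-523.908) + (-540.72) = -1544.628.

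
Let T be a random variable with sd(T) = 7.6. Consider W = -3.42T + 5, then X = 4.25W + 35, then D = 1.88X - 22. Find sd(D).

sd(D) = 207.67608

sd(W) = |-3.42|·7.6 = 25.992.
sd(X) = |4.25|·25.992 = 110.466.
sd(D) = |1.88|·110.466 = 207.67608.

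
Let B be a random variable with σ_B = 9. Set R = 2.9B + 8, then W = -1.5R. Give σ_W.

σ_W = 39.15

σ_R = |2.9|·9 = 26.1.
σ_W = |-1.5|·26.1 = 39.15.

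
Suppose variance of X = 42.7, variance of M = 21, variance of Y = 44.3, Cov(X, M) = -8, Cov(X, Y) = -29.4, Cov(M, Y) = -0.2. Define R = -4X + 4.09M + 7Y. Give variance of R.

variance of R = a²·variance of X + b²·variance of M + c²·variance of Y + 2ab·Cov(X, M) + 2ac·Cov(X, Y) + 2bc·Cov(M, Y), with a = -4, b = 4.09, c = 7.
= 683.2 + 351.2901 + 2170.7 + 261.76 + 1646.4 + (-11.452)
= 5101.8981.

variance of R = 5101.8981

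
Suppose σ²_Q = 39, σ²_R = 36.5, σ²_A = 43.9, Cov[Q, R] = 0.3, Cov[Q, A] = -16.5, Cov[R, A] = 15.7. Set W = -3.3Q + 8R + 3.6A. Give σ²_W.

σ²_W = a²·σ²_Q + b²·σ²_R + c²·σ²_A + 2ab·Cov[Q, R] + 2ac·Cov[Q, A] + 2bc·Cov[R, A], with a = -3.3, b = 8, c = 3.6.
= 424.71 + 2336 + 568.944 + (-15.84) + 392.04 + 904.32
= 4610.174.

σ²_W = 4610.174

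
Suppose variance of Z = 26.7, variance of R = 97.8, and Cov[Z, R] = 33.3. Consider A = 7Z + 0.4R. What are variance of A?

variance of A = a²·variance of Z + b²·variance of R + 2ab·Cov[Z, R] with a = 7, b = 0.4.
= 7²·26.7 + 0.4²·97.8 + 2·7·0.4·33.3
= 1308.3 + 15.648 + 186.48 = 1510.428.

variance of A = 1510.428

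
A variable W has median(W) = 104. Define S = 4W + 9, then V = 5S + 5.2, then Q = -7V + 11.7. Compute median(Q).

median(S) = 4·104 + 9 = 425.
median(V) = 5·425 + 5.2 = 2130.2.
median(Q) = (-7)·2130.2 + 11.7 = -14899.7.

median(Q) = -14899.7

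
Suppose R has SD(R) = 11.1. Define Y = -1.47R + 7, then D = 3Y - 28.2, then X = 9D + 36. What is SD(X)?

SD(Y) = |-1.47|·11.1 = 16.317.
SD(D) = |3|·16.317 = 48.951.
SD(X) = |9|·48.951 = 440.559.

SD(X) = 440.559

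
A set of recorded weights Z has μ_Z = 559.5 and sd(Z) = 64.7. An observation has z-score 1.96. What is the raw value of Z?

Z = μ_Z + z·sd(Z) = 559.5 + 1.96·64.7 = 686.312.

Z = 686.312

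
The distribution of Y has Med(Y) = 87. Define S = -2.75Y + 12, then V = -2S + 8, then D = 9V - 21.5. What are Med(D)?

Med(D) = 4141

Med(S) = (-2.75)·87 + 12 = -227.25.
Med(V) = (-2)·(-227.25) + 8 = 462.5.
Med(D) = 9·462.5 + (-21.5) = 4141.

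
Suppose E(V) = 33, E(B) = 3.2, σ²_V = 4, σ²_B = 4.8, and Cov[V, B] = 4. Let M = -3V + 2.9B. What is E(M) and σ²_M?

E(M) = (-3)·E(V) + 2.9·E(B) = (-3)·33 + 2.9·3.2 = -89.72.
σ²_M = a²·σ²_V + b²·σ²_B + 2ab·Cov[V, B] with a = -3, b = 2.9.
= (-3)²·4 + 2.9²·4.8 + 2·(-3)·2.9·4
= 36 + 40.368 + (-69.6) = 6.768.

E(M) = -89.72, σ²_M = 6.768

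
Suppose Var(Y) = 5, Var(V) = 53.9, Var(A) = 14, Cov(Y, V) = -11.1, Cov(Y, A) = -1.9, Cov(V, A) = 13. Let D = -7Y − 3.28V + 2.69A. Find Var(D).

Var(D) = a²·Var(Y) + b²·Var(V) + c²·Var(A) + 2ab·Cov(Y, V) + 2ac·Cov(Y, A) + 2bc·Cov(V, A), with a = -7, b = -3.28, c = 2.69.
= 245 + 579.87776 + 101.3054 + (-509.712) + 71.554 + (-229.4032)
= 258.62196.

Var(D) = 258.62196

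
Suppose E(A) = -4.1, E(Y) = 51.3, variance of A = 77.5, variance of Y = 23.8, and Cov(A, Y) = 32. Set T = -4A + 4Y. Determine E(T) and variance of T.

E(T) = (-4)·E(A) + 4·E(Y) = (-4)·(-4.1) + 4·51.3 = 221.6.
variance of T = a²·variance of A + b²·variance of Y + 2ab·Cov(A, Y) with a = -4, b = 4.
= (-4)²·77.5 + 4²·23.8 + 2·(-4)·4·32
= 1240 + 380.8 + (-1024) = 596.8.

E(T) = 221.6, variance of T = 596.8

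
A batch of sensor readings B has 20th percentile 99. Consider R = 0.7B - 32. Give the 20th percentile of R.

Since a = 0.7 > 0 the transformation is increasing, so the 20th percentile of R = a·(P_{20} of B) + b = 0.7·99 + (-32) = 37.3.

20th percentile of R = 37.3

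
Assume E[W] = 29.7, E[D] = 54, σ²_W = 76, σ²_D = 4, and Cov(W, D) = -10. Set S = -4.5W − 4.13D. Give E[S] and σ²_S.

E[S] = (-4.5)·E[W] + (-4.13)·E[D] = (-4.5)·29.7 + (-4.13)·54 = -356.67.
σ²_S = a²·σ²_W + b²·σ²_D + 2ab·Cov(W, D) with a = -4.5, b = -4.13.
= (-4.5)²·76 + (-4.13)²·4 + 2·(-4.5)·(-4.13)·(-10)
= 1539 + 68.2276 + (-371.7) = 1235.5276.

E[S] = -356.67, σ²_S = 1235.5276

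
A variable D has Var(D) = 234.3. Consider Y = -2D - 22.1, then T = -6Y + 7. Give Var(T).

Var(Y) = (-2)²·234.3 = 937.2.
Var(T) = (-6)²·937.2 = 33739.2.

Var(T) = 33739.2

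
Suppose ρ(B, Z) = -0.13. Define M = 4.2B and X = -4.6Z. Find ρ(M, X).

ρ(M, X) = 0.13

Linear rescalings preserve |correlation|; the slopes 4.2 and -4.6 have opposite signs, so the correlation flips sign: ρ(M, X) = −ρ(B, Z) = 0.13.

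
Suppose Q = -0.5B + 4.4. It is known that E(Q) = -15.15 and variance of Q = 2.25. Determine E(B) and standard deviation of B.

From Q = -0.5B + 4.4: E(Q) = a·E(B) + b, so E(B) = (E(Q) − b)/a = (-15.15 − 4.4)/(-0.5) = 39.1.
standard deviation of Q = √2.25 = 1.5.
standard deviation of Q = |a|·standard deviation of B, so standard deviation of B = 1.5/|-0.5| = 3.

E(B) = 39.1, standard deviation of B = 3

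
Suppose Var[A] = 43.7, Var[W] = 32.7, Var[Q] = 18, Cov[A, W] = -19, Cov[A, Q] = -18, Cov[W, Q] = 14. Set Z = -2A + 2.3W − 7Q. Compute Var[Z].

Var[Z] = a²·Var[A] + b²·Var[W] + c²·Var[Q] + 2ab·Cov[A, W] + 2ac·Cov[A, Q] + 2bc·Cov[W, Q], with a = -2, b = 2.3, c = -7.
= 174.8 + 172.983 + 882 + 174.8 + (-504) + (-450.8)
= 449.783.

Var[Z] = 449.783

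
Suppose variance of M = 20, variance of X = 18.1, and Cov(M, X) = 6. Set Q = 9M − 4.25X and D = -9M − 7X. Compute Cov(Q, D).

Cov(Q, D) = -1230.025

By bilinearity, Cov(Q, D) = ac·variance of M + bd·variance of X + (ad+bc)·Cov(M, X), with a=9, b=-4.25, c=-9, d=-7.
ac·variance of M = 9·(-9)·20 = -1620
bd·variance of X = (-4.25)·(-7)·18.1 = 538.475
(ad+bc)·Cov(M, X) = (-24.75)·6 = -148.5
Cov(Q, D) = -1620 + 538.475 + (-148.5) = -1230.025.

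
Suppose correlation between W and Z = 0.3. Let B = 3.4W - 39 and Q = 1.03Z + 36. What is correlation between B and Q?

correlation between B and Q = 0.3

Linear rescalings preserve correlation up to sign; here the slopes 3.4 and 1.03 have the same sign, so correlation between B and Q = correlation between W and Z = 0.3.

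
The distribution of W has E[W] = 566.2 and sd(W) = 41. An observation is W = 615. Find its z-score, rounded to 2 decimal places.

z = 1.19

z = (W − E[W]) / sd(W) = (615 − 566.2) / 41 ≈ 1.19.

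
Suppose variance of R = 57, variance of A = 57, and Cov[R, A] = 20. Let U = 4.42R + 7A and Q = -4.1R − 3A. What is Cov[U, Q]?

By bilinearity, Cov[U, Q] = ac·variance of R + bd·variance of A + (ad+bc)·Cov[R, A], with a=4.42, b=7, c=-4.1, d=-3.
ac·variance of R = 4.42·(-4.1)·57 = -1032.954
bd·variance of A = 7·(-3)·57 = -1197
(ad+bc)·Cov[R, A] = (-41.96)·20 = -839.2
Cov[U, Q] = -1032.954 + (-1197) + (-839.2) = -3069.154.

Cov[U, Q] = -3069.154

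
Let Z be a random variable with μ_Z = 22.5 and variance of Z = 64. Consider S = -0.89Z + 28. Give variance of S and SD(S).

S = -0.89Z + 28 is linear with a = -0.89, b = 28.
variance of S = a²·variance of Z = (-0.89)²·64 = 50.6944 (the additive constant 28 does not affect variance).
SD(Z) = √64 = 8.
SD(S) = |a|·SD(Z) = |-0.89|·8 = 7.12.

variance of S = 50.6944, SD(S) = 7.12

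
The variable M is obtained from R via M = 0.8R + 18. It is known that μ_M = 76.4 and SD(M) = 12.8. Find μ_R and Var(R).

From M = 0.8R + 18: μ_M = a·μ_R + b, so μ_R = (μ_M − b)/a = (76.4 − 18)/0.8 = 73.
Var(M) = 12.8² = 163.84.
Var(M) = a²·Var(R), so Var(R) = 163.84/0.8² = 256.

μ_R = 73, Var(R) = 256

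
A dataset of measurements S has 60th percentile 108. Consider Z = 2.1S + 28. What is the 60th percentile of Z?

Since a = 2.1 > 0 the transformation is increasing, so the 60th percentile of Z = a·(P_{60} of S) + b = 2.1·108 + 28 = 254.8.

60th percentile of Z = 254.8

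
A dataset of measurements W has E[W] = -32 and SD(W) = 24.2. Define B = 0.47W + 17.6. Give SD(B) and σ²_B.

SD(B) = 11.374, σ²_B = 129.367876

B = 0.47W + 17.6 is linear with a = 0.47, b = 17.6.
SD(B) = |a|·SD(W) = |0.47|·24.2 = 11.374.
σ²_W = 24.2² = 585.64.
σ²_B = a²·σ²_W = 0.47²·585.64 = 129.367876 (the additive constant 17.6 does not affect variance).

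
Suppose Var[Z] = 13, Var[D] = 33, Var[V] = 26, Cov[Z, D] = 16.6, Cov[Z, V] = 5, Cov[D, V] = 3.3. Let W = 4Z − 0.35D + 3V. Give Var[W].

Var[W] = a²·Var[Z] + b²·Var[D] + c²·Var[V] + 2ab·Cov[Z, D] + 2ac·Cov[Z, V] + 2bc·Cov[D, V], with a = 4, b = -0.35, c = 3.
= 208 + 4.0425 + 234 + (-46.48) + 120 + (-6.93)
= 512.6325.

Var[W] = 512.6325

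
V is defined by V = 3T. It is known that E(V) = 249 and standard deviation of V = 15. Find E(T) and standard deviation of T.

From V = 3T: E(V) = a·E(T) + b, so E(T) = (E(V) − b)/a = (249 − 0)/3 = 83.
standard deviation of V = |a|·standard deviation of T, so standard deviation of T = 15/|3| = 5.

E(T) = 83, standard deviation of T = 5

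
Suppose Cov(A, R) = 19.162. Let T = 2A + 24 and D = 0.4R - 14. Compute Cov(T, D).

Cov(T, D) = 15.3296

Cov(T, D) = a·c·Cov(A, R) = 2·0.4·19.162 = 15.3296. Additive constants drop out.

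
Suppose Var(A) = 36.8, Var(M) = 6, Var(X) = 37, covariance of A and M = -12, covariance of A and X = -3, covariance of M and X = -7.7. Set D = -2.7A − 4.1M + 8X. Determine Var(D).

Var(D) = 3106.172

Var(D) = a²·Var(A) + b²·Var(M) + c²·Var(X) + 2ab·covariance of A and M + 2ac·covariance of A and X + 2bc·covariance of M and X, with a = -2.7, b = -4.1, c = 8.
= 268.272 + 100.86 + 2368 + (-265.68) + 129.6 + 505.12
= 3106.172.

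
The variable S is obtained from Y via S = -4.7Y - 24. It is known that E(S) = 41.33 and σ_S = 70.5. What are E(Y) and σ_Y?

From S = -4.7Y - 24: E(S) = a·E(Y) + b, so E(Y) = (E(S) − b)/a = (41.33 − (-24))/(-4.7) = -13.9.
σ_S = |a|·σ_Y, so σ_Y = 70.5/|-4.7| = 15.

E(Y) = -13.9, σ_Y = 15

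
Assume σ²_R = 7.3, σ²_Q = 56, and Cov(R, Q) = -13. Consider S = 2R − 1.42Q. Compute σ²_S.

σ²_S = a²·σ²_R + b²·σ²_Q + 2ab·Cov(R, Q) with a = 2, b = -1.42.
= 2²·7.3 + (-1.42)²·56 + 2·2·(-1.42)·(-13)
= 29.2 + 112.9184 + 73.84 = 215.9584.

σ²_S = 215.9584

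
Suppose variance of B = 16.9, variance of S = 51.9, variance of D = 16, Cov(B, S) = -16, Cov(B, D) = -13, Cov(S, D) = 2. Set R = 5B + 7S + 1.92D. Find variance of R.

variance of R = 1708.7424

variance of R = a²·variance of B + b²·variance of S + c²·variance of D + 2ab·Cov(B, S) + 2ac·Cov(B, D) + 2bc·Cov(S, D), with a = 5, b = 7, c = 1.92.
= 422.5 + 2543.1 + 58.9824 + (-1120) + (-249.6) + 53.76
= 1708.7424.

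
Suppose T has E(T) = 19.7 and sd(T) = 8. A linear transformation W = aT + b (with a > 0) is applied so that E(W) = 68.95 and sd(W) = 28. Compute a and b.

sd(W) = a·sd(T) (a > 0), so a = 28/8 = 3.5.
E(W) = a·E(T) + b, so b = 68.95 − 3.5·19.7 = 0.

a = 3.5, b = 0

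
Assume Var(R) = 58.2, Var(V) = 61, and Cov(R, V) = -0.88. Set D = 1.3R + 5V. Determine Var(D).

Var(D) = a²·Var(R) + b²·Var(V) + 2ab·Cov(R, V) with a = 1.3, b = 5.
= 1.3²·58.2 + 5²·61 + 2·1.3·5·(-0.88)
= 98.358 + 1525 + (-11.44) = 1611.918.

Var(D) = 1611.918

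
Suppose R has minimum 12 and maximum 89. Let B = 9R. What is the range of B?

Range(B) = 693

Range of R = 89 − 12 = 77.
Range(B) = |a|·Range(R) = |9|·77 = 693.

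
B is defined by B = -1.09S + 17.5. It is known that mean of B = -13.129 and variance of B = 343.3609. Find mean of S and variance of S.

From B = -1.09S + 17.5: mean of B = a·mean of S + b, so mean of S = (mean of B − b)/a = (-13.129 − 17.5)/(-1.09) = 28.1.
variance of B = a²·variance of S, so variance of S = 343.3609/(-1.09)² = 289.

mean of S = 28.1, variance of S = 289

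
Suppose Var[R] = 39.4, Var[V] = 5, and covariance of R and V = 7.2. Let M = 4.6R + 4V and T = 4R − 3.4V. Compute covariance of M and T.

covariance of M and T = 659.552

By bilinearity, covariance of M and T = ac·Var[R] + bd·Var[V] + (ad+bc)·covariance of R and V, with a=4.6, b=4, c=4, d=-3.4.
ac·Var[R] = 4.6·4·39.4 = 724.96
bd·Var[V] = 4·(-3.4)·5 = -68
(ad+bc)·covariance of R and V = (0.36)·7.2 = 2.592
covariance of M and T = 724.96 + (-68) + 2.592 = 659.552.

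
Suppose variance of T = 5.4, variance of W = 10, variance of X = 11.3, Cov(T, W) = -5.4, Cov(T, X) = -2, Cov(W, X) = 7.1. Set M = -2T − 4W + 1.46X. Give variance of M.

variance of M = 48.03908

variance of M = a²·variance of T + b²·variance of W + c²·variance of X + 2ab·Cov(T, W) + 2ac·Cov(T, X) + 2bc·Cov(W, X), with a = -2, b = -4, c = 1.46.
= 21.6 + 160 + 24.08708 + (-86.4) + 11.68 + (-82.928)
= 48.03908.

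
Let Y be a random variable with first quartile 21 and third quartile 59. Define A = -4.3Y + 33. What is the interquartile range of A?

IQR(A) = 163.4

IQR of Y = Q3 − Q1 = 59 − 21 = 38.
Under A = aY + b, IQR(A) = |a|·IQR(Y) = |-4.3|·38 = 163.4 (shifts cancel; spread scales by |a|).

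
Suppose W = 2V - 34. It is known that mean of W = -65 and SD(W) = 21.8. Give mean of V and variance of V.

mean of V = -15.5, variance of V = 118.81

From W = 2V - 34: mean of W = a·mean of V + b, so mean of V = (mean of W − b)/a = (-65 − (-34))/2 = -15.5.
variance of W = 21.8² = 475.24.
variance of W = a²·variance of V, so variance of V = 475.24/2² = 118.81.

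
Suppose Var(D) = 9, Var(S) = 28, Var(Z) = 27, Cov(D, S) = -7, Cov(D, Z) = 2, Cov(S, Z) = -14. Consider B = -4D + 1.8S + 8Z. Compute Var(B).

Var(B) = 1532.32

Var(B) = a²·Var(D) + b²·Var(S) + c²·Var(Z) + 2ab·Cov(D, S) + 2ac·Cov(D, Z) + 2bc·Cov(S, Z), with a = -4, b = 1.8, c = 8.
= 144 + 90.72 + 1728 + 100.8 + (-128) + (-403.2)
= 1532.32.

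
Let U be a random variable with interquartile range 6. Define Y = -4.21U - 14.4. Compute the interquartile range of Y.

Under Y = aU + b, IQR(Y) = |a|·IQR(U) = |-4.21|·6 = 25.26 (shifts cancel; spread scales by |a|).

IQR(Y) = 25.26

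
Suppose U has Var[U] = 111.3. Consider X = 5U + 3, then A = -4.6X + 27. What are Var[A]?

Var[X] = 5²·111.3 = 2782.5.
Var[A] = (-4.6)²·2782.5 = 58877.7.

Var[A] = 58877.7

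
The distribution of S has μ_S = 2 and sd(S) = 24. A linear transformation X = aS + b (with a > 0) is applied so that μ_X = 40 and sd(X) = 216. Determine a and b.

a = 9, b = 22

sd(X) = a·sd(S) (a > 0), so a = 216/24 = 9.
μ_X = a·μ_S + b, so b = 40 − 9·2 = 22.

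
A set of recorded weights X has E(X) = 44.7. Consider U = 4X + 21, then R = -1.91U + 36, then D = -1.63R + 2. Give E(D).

E(D) = 565.35734

E(U) = 4·44.7 + 21 = 199.8.
E(R) = (-1.91)·199.8 + 36 = -345.618.
E(D) = (-1.63)·(-345.618) + 2 = 565.35734.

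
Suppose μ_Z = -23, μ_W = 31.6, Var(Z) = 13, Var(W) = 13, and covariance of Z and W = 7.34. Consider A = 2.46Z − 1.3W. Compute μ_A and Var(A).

μ_A = 2.46·μ_Z + (-1.3)·μ_W = 2.46·(-23) + (-1.3)·31.6 = -97.66.
Var(A) = a²·Var(Z) + b²·Var(W) + 2ab·covariance of Z and W with a = 2.46, b = -1.3.
= 2.46²·13 + (-1.3)²·13 + 2·2.46·(-1.3)·7.34
= 78.6708 + 21.97 + (-46.94664) = 53.69416.

μ_A = -97.66, Var(A) = 53.69416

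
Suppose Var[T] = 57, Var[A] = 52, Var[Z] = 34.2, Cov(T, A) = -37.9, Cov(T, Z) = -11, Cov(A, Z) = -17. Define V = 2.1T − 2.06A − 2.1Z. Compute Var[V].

Var[V] = 900.706

Var[V] = a²·Var[T] + b²·Var[A] + c²·Var[Z] + 2ab·Cov(T, A) + 2ac·Cov(T, Z) + 2bc·Cov(A, Z), with a = 2.1, b = -2.06, c = -2.1.
= 251.37 + 220.6672 + 150.822 + 327.9108 + 97.02 + (-147.084)
= 900.706.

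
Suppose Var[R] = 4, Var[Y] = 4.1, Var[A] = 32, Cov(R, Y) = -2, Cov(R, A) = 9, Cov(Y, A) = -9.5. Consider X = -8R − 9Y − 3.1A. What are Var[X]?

Var[X] = a²·Var[R] + b²·Var[Y] + c²·Var[A] + 2ab·Cov(R, Y) + 2ac·Cov(R, A) + 2bc·Cov(Y, A), with a = -8, b = -9, c = -3.1.
= 256 + 332.1 + 307.52 + (-288) + 446.4 + (-530.1)
= 523.92.

Var[X] = 523.92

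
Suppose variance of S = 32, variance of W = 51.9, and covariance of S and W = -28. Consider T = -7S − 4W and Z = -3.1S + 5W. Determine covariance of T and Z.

covariance of T and Z = 289.2

By bilinearity, covariance of T and Z = ac·variance of S + bd·variance of W + (ad+bc)·covariance of S and W, with a=-7, b=-4, c=-3.1, d=5.
ac·variance of S = (-7)·(-3.1)·32 = 694.4
bd·variance of W = (-4)·5·51.9 = -1038
(ad+bc)·covariance of S and W = (-22.6)·(-28) = 632.8
covariance of T and Z = 694.4 + (-1038) + 632.8 = 289.2.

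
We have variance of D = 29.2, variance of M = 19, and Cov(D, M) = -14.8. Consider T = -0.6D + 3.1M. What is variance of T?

variance of T = a²·variance of D + b²·variance of M + 2ab·Cov(D, M) with a = -0.6, b = 3.1.
= (-0.6)²·29.2 + 3.1²·19 + 2·(-0.6)·3.1·(-14.8)
= 10.512 + 182.59 + 55.056 = 248.158.

variance of T = 248.158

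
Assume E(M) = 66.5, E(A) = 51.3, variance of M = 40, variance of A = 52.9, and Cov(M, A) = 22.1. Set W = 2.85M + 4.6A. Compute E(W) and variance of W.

E(W) = 2.85·E(M) + 4.6·E(A) = 2.85·66.5 + 4.6·51.3 = 425.505.
variance of W = a²·variance of M + b²·variance of A + 2ab·Cov(M, A) with a = 2.85, b = 4.6.
= 2.85²·40 + 4.6²·52.9 + 2·2.85·4.6·22.1
= 324.9 + 1119.364 + 579.462 = 2023.726.

E(W) = 425.505, variance of W = 2023.726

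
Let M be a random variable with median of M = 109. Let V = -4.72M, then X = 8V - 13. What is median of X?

median of V = (-4.72)·109 = -514.48.
median of X = 8·(-514.48) + (-13) = -4128.84.

median of X = -4128.84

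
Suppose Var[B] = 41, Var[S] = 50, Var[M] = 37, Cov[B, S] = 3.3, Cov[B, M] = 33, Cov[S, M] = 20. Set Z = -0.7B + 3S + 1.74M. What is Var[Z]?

Var[Z] = 696.6632

Var[Z] = a²·Var[B] + b²·Var[S] + c²·Var[M] + 2ab·Cov[B, S] + 2ac·Cov[B, M] + 2bc·Cov[S, M], with a = -0.7, b = 3, c = 1.74.
= 20.09 + 450 + 112.0212 + (-13.86) + (-80.388) + 208.8
= 696.6632.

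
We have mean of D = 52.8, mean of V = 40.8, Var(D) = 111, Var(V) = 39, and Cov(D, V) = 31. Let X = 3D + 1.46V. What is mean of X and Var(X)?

mean of X = 217.968, Var(X) = 1353.6924

mean of X = 3·mean of D + 1.46·mean of V = 3·52.8 + 1.46·40.8 = 217.968.
Var(X) = a²·Var(D) + b²·Var(V) + 2ab·Cov(D, V) with a = 3, b = 1.46.
= 3²·111 + 1.46²·39 + 2·3·1.46·31
= 999 + 83.1324 + 271.56 = 1353.6924.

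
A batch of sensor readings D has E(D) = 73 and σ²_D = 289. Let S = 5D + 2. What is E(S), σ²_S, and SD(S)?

E(S) = 367, σ²_S = 7225, SD(S) = 85

S = 5D + 2 is linear with a = 5, b = 2.
E(S) = a·E(D) + b = 5·73 + 2 = 367.
σ²_S = a²·σ²_D = 5²·289 = 7225 (the additive constant 2 does not affect variance).
SD(D) = √289 = 17.
SD(S) = |a|·SD(D) = |5|·17 = 85.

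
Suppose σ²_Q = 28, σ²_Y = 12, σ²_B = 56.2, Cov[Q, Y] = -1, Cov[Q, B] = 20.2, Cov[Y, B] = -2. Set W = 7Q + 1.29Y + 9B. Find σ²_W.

σ²_W = 8424.8692

σ²_W = a²·σ²_Q + b²·σ²_Y + c²·σ²_B + 2ab·Cov[Q, Y] + 2ac·Cov[Q, B] + 2bc·Cov[Y, B], with a = 7, b = 1.29, c = 9.
= 1372 + 19.9692 + 4552.2 + (-18.06) + 2545.2 + (-46.44)
= 8424.8692.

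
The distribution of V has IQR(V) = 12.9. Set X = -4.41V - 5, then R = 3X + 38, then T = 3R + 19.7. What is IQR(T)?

IQR(X) = |-4.41|·12.9 = 56.889.
IQR(R) = |3|·56.889 = 170.667.
IQR(T) = |3|·170.667 = 512.001.

IQR(T) = 512.001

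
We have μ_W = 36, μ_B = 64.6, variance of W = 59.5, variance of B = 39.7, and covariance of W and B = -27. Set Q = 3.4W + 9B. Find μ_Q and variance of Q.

μ_Q = 3.4·μ_W + 9·μ_B = 3.4·36 + 9·64.6 = 703.8.
variance of Q = a²·variance of W + b²·variance of B + 2ab·covariance of W and B with a = 3.4, b = 9.
= 3.4²·59.5 + 9²·39.7 + 2·3.4·9·(-27)
= 687.82 + 3215.7 + (-1652.4) = 2251.12.

μ_Q = 703.8, variance of Q = 2251.12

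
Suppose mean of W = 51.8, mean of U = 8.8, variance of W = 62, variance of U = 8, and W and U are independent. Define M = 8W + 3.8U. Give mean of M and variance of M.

mean of M = 8·mean of W + 3.8·mean of U = 8·51.8 + 3.8·8.8 = 447.84.
variance of M = a²·variance of W + b²·variance of U + 2ab·Cov(W, U) with a = 8, b = 3.8.
Independence gives Cov(W, U) = 0.
= 8²·62 + 3.8²·8 + 2·8·3.8·0
= 3968 + 115.52 + 0 = 4083.52.

mean of M = 447.84, variance of M = 4083.52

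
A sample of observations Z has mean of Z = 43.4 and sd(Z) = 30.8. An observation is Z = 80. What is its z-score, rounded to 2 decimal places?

z = 1.19

z = (Z − mean of Z) / sd(Z) = (80 − 43.4) / 30.8 ≈ 1.19.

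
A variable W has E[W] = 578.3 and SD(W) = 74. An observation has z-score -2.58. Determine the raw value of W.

W = 387.38

W = E[W] + z·SD(W) = 578.3 + (-2.58)·74 = 387.38.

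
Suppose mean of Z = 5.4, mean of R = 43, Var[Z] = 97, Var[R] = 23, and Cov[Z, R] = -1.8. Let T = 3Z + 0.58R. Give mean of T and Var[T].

mean of T = 3·mean of Z + 0.58·mean of R = 3·5.4 + 0.58·43 = 41.14.
Var[T] = a²·Var[Z] + b²·Var[R] + 2ab·Cov[Z, R] with a = 3, b = 0.58.
= 3²·97 + 0.58²·23 + 2·3·0.58·(-1.8)
= 873 + 7.7372 + (-6.264) = 874.4732.

mean of T = 41.14, Var[T] = 874.4732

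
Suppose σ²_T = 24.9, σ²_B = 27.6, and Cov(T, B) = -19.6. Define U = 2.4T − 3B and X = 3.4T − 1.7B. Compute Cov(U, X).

By bilinearity, Cov(U, X) = ac·σ²_T + bd·σ²_B + (ad+bc)·Cov(T, B), with a=2.4, b=-3, c=3.4, d=-1.7.
ac·σ²_T = 2.4·3.4·24.9 = 203.184
bd·σ²_B = (-3)·(-1.7)·27.6 = 140.76
(ad+bc)·Cov(T, B) = (-14.28)·(-19.6) = 279.888
Cov(U, X) = 203.184 + 140.76 + 279.888 = 623.832.

Cov(U, X) = 623.832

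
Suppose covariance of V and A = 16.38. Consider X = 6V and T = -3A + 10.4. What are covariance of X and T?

covariance of X and T = -294.84

covariance of X and T = a·c·covariance of V and A = 6·(-3)·16.38 = -294.84. Additive constants drop out.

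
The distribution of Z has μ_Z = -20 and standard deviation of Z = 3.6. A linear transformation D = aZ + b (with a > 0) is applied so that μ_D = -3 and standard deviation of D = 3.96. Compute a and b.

standard deviation of D = a·standard deviation of Z (a > 0), so a = 3.96/3.6 = 1.1.
μ_D = a·μ_Z + b, so b = -3 − 1.1·(-20) = 19.

a = 1.1, b = 19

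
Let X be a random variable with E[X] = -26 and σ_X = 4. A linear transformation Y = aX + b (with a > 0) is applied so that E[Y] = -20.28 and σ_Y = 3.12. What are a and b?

σ_Y = a·σ_X (a > 0), so a = 3.12/4 = 0.78.
E[Y] = a·E[X] + b, so b = -20.28 − 0.78·(-26) = 0.

a = 0.78, b = 0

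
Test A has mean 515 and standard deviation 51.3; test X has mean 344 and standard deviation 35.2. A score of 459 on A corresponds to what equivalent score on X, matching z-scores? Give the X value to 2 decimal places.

z = (459 − 515)/51.3 ≈ -1.0916.
X = 344 + z·35.2 = 344 + (459 − 515)·35.2/51.3 ≈ 305.58.

X = 305.58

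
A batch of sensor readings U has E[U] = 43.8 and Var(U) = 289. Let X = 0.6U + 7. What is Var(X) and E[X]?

Var(X) = 104.04, E[X] = 33.28

X = 0.6U + 7 is linear with a = 0.6, b = 7.
Var(X) = a²·Var(U) = 0.6²·289 = 104.04 (the additive constant 7 does not affect variance).
E[X] = a·E[U] + b = 0.6·43.8 + 7 = 33.28.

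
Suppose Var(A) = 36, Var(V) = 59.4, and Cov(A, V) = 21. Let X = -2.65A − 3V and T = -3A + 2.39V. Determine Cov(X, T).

Cov(X, T) = -83.7015

By bilinearity, Cov(X, T) = ac·Var(A) + bd·Var(V) + (ad+bc)·Cov(A, V), with a=-2.65, b=-3, c=-3, d=2.39.
ac·Var(A) = (-2.65)·(-3)·36 = 286.2
bd·Var(V) = (-3)·2.39·59.4 = -425.898
(ad+bc)·Cov(A, V) = (2.6665)·21 = 55.9965
Cov(X, T) = 286.2 + (-425.898) + 55.9965 = -83.7015.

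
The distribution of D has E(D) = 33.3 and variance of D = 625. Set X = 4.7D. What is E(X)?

E(X) = 156.51

X = 4.7D is linear with a = 4.7, b = 0.
E(X) = a·E(D) + b = 4.7·33.3 = 156.51.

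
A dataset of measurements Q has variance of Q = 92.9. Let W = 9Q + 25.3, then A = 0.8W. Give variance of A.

variance of A = 4815.936

variance of W = 9²·92.9 = 7524.9.
variance of A = 0.8²·7524.9 = 4815.936.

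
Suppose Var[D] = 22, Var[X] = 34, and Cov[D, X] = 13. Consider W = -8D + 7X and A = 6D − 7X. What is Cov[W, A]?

Cov[W, A] = -1448

By bilinearity, Cov[W, A] = ac·Var[D] + bd·Var[X] + (ad+bc)·Cov[D, X], with a=-8, b=7, c=6, d=-7.
ac·Var[D] = (-8)·6·22 = -1056
bd·Var[X] = 7·(-7)·34 = -1666
(ad+bc)·Cov[D, X] = (98)·13 = 1274
Cov[W, A] = -1056 + (-1666) + 1274 = -1448.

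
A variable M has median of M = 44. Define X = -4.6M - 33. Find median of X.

A linear map preserves order up to sign, so median of X = a·median of M + b = (-4.6)·44 + (-33) = -235.4.

median of X = -235.4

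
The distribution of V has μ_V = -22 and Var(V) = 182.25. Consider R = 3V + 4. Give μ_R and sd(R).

μ_R = -62, sd(R) = 40.5

R = 3V + 4 is linear with a = 3, b = 4.
μ_R = a·μ_V + b = 3·(-22) + 4 = -62.
sd(V) = √182.25 = 13.5.
sd(R) = |a|·sd(V) = |3|·13.5 = 40.5.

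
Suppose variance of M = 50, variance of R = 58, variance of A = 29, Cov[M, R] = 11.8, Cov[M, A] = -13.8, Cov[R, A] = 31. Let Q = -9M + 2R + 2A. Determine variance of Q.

variance of Q = a²·variance of M + b²·variance of R + c²·variance of A + 2ab·Cov[M, R] + 2ac·Cov[M, A] + 2bc·Cov[R, A], with a = -9, b = 2, c = 2.
= 4050 + 232 + 116 + (-424.8) + 496.8 + 248
= 4718.

variance of Q = 4718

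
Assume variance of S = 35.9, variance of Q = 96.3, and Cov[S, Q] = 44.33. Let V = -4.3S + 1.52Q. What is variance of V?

variance of V = 306.80076

variance of V = a²·variance of S + b²·variance of Q + 2ab·Cov[S, Q] with a = -4.3, b = 1.52.
= (-4.3)²·35.9 + 1.52²·96.3 + 2·(-4.3)·1.52·44.33
= 663.791 + 222.49152 + (-579.48176) = 306.80076.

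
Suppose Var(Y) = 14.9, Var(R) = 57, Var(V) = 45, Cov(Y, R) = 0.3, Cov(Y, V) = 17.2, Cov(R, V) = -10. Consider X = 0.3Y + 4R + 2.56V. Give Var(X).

Var(X) = a²·Var(Y) + b²·Var(R) + c²·Var(V) + 2ab·Cov(Y, R) + 2ac·Cov(Y, V) + 2bc·Cov(R, V), with a = 0.3, b = 4, c = 2.56.
= 1.341 + 912 + 294.912 + 0.72 + 26.4192 + (-204.8)
= 1030.5922.

Var(X) = 1030.5922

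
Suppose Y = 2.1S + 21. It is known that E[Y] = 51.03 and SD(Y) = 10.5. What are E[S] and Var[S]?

From Y = 2.1S + 21: E[Y] = a·E[S] + b, so E[S] = (E[Y] − b)/a = (51.03 − 21)/2.1 = 14.3.
Var[Y] = 10.5² = 110.25.
Var[Y] = a²·Var[S], so Var[S] = 110.25/2.1² = 25.

E[S] = 14.3, Var[S] = 25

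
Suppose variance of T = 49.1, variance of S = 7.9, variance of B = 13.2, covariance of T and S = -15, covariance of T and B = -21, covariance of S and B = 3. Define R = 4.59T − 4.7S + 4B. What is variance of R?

variance of R = a²·variance of T + b²·variance of S + c²·variance of B + 2ab·covariance of T and S + 2ac·covariance of T and B + 2bc·covariance of S and B, with a = 4.59, b = -4.7, c = 4.
= 1034.44371 + 174.511 + 211.2 + 647.19 + (-771.12) + (-112.8)
= 1183.42471.

variance of R = 1183.42471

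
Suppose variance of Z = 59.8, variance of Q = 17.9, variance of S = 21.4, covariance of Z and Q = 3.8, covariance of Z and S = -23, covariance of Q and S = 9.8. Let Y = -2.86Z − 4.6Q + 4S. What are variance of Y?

variance of Y = 1475.88968

variance of Y = a²·variance of Z + b²·variance of Q + c²·variance of S + 2ab·covariance of Z and Q + 2ac·covariance of Z and S + 2bc·covariance of Q and S, with a = -2.86, b = -4.6, c = 4.
= 489.14008 + 378.764 + 342.4 + 99.9856 + 526.24 + (-360.64)
= 1475.88968.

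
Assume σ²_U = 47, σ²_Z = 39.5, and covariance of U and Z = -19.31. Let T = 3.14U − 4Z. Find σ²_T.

σ²_T = a²·σ²_U + b²·σ²_Z + 2ab·covariance of U and Z with a = 3.14, b = -4.
= 3.14²·47 + (-4)²·39.5 + 2·3.14·(-4)·(-19.31)
= 463.4012 + 632 + 485.0672 = 1580.4684.

σ²_T = 1580.4684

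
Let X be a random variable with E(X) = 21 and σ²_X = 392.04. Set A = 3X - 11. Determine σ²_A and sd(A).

A = 3X - 11 is linear with a = 3, b = -11.
σ²_A = a²·σ²_X = 3²·392.04 = 3528.36 (the additive constant -11 does not affect variance).
sd(X) = √392.04 = 19.8.
sd(A) = |a|·sd(X) = |3|·19.8 = 59.4.

σ²_A = 3528.36, sd(A) = 59.4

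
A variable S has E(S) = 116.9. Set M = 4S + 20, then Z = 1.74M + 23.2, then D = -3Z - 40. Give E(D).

E(M) = 4·116.9 + 20 = 487.6.
E(Z) = 1.74·487.6 + 23.2 = 871.624.
E(D) = (-3)·871.624 + (-40) = -2654.872.

E(D) = -2654.872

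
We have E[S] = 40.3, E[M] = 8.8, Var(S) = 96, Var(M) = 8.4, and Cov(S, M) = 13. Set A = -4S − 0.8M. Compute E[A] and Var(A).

E[A] = -168.24, Var(A) = 1624.576

E[A] = (-4)·E[S] + (-0.8)·E[M] = (-4)·40.3 + (-0.8)·8.8 = -168.24.
Var(A) = a²·Var(S) + b²·Var(M) + 2ab·Cov(S, M) with a = -4, b = -0.8.
= (-4)²·96 + (-0.8)²·8.4 + 2·(-4)·(-0.8)·13
= 1536 + 5.376 + 83.2 = 1624.576.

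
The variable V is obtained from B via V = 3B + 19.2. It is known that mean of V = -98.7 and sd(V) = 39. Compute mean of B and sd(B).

mean of B = -39.3, sd(B) = 13

From V = 3B + 19.2: mean of V = a·mean of B + b, so mean of B = (mean of V − b)/a = (-98.7 − 19.2)/3 = -39.3.
sd(V) = |a|·sd(B), so sd(B) = 39/|3| = 13.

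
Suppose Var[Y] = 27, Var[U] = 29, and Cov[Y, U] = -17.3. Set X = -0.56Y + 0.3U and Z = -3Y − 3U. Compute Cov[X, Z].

Cov[X, Z] = 5.766

By bilinearity, Cov[X, Z] = ac·Var[Y] + bd·Var[U] + (ad+bc)·Cov[Y, U], with a=-0.56, b=0.3, c=-3, d=-3.
ac·Var[Y] = (-0.56)·(-3)·27 = 45.36
bd·Var[U] = 0.3·(-3)·29 = -26.1
(ad+bc)·Cov[Y, U] = (0.78)·(-17.3) = -13.494
Cov[X, Z] = 45.36 + (-26.1) + (-13.494) = 5.766.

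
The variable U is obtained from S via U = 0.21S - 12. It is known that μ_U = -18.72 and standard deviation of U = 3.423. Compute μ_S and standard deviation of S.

μ_S = -32, standard deviation of S = 16.3

From U = 0.21S - 12: μ_U = a·μ_S + b, so μ_S = (μ_U − b)/a = (-18.72 − (-12))/0.21 = -32.
standard deviation of U = |a|·standard deviation of S, so standard deviation of S = 3.423/|0.21| = 16.3.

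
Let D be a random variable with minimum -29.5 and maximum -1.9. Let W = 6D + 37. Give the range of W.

Range of D = -1.9 − (-29.5) = 27.6.
Range(W) = |a|·Range(D) = |6|·27.6 = 165.6.

Range(W) = 165.6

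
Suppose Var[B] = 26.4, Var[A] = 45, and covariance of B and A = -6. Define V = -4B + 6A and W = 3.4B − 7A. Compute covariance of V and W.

By bilinearity, covariance of V and W = ac·Var[B] + bd·Var[A] + (ad+bc)·covariance of B and A, with a=-4, b=6, c=3.4, d=-7.
ac·Var[B] = (-4)·3.4·26.4 = -359.04
bd·Var[A] = 6·(-7)·45 = -1890
(ad+bc)·covariance of B and A = (48.4)·(-6) = -290.4
covariance of V and W = -359.04 + (-1890) + (-290.4) = -2539.44.

covariance of V and W = -2539.44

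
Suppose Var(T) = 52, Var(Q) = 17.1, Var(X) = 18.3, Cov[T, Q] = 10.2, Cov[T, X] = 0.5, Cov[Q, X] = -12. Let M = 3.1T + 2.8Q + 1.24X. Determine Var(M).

Var(M) = 759.51008

Var(M) = a²·Var(T) + b²·Var(Q) + c²·Var(X) + 2ab·Cov[T, Q] + 2ac·Cov[T, X] + 2bc·Cov[Q, X], with a = 3.1, b = 2.8, c = 1.24.
= 499.72 + 134.064 + 28.13808 + 177.072 + 3.844 + (-83.328)
= 759.51008.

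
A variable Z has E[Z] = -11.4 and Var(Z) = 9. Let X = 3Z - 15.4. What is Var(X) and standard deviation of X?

X = 3Z - 15.4 is linear with a = 3, b = -15.4.
Var(X) = a²·Var(Z) = 3²·9 = 81 (the additive constant -15.4 does not affect variance).
standard deviation of Z = √9 = 3.
standard deviation of X = |a|·standard deviation of Z = |3|·3 = 9.

Var(X) = 81, standard deviation of X = 9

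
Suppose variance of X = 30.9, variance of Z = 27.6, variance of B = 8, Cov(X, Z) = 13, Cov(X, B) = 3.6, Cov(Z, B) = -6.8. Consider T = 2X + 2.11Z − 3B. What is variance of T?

variance of T = 471.08596

variance of T = a²·variance of X + b²·variance of Z + c²·variance of B + 2ab·Cov(X, Z) + 2ac·Cov(X, B) + 2bc·Cov(Z, B), with a = 2, b = 2.11, c = -3.
= 123.6 + 122.87796 + 72 + 109.72 + (-43.2) + 86.088
= 471.08596.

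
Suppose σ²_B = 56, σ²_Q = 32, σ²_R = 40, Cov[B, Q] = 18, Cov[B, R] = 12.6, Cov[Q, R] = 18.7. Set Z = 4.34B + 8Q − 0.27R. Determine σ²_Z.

σ²_Z = a²·σ²_B + b²·σ²_Q + c²·σ²_R + 2ab·Cov[B, Q] + 2ac·Cov[B, R] + 2bc·Cov[Q, R], with a = 4.34, b = 8, c = -0.27.
= 1054.7936 + 2048 + 2.916 + 1249.92 + (-29.52936) + (-80.784)
= 4245.31624.

σ²_Z = 4245.31624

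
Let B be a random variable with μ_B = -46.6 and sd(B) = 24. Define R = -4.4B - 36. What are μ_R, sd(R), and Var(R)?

μ_R = 169.04, sd(R) = 105.6, Var(R) = 11151.36

R = -4.4B - 36 is linear with a = -4.4, b = -36.
μ_R = a·μ_B + b = (-4.4)·(-46.6) + (-36) = 169.04.
sd(R) = |a|·sd(B) = |-4.4|·24 = 105.6.
Var(B) = 24² = 576.
Var(R) = a²·Var(B) = (-4.4)²·576 = 11151.36 (the additive constant -36 does not affect variance).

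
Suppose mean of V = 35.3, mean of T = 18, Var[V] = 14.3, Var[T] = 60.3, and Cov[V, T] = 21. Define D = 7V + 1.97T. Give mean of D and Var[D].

mean of D = 7·mean of V + 1.97·mean of T = 7·35.3 + 1.97·18 = 282.56.
Var[D] = a²·Var[V] + b²·Var[T] + 2ab·Cov[V, T] with a = 7, b = 1.97.
= 7²·14.3 + 1.97²·60.3 + 2·7·1.97·21
= 700.7 + 234.01827 + 579.18 = 1513.89827.

mean of D = 282.56, Var[D] = 1513.89827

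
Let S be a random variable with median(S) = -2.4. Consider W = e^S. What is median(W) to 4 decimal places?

e^S is monotone on this domain, so median(W) = exp(-2.4) ≈ 0.0907.

median(W) = 0.0907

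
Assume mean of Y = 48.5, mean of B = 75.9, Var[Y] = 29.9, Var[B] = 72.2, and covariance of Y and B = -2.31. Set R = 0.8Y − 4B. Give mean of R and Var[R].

mean of R = -264.8, Var[R] = 1189.12

mean of R = 0.8·mean of Y + (-4)·mean of B = 0.8·48.5 + (-4)·75.9 = -264.8.
Var[R] = a²·Var[Y] + b²·Var[B] + 2ab·covariance of Y and B with a = 0.8, b = -4.
= 0.8²·29.9 + (-4)²·72.2 + 2·0.8·(-4)·(-2.31)
= 19.136 + 1155.2 + 14.784 = 1189.12.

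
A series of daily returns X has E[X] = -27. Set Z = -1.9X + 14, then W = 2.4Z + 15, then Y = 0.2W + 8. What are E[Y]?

E[Z] = (-1.9)·(-27) + 14 = 65.3.
E[W] = 2.4·65.3 + 15 = 171.72.
E[Y] = 0.2·171.72 + 8 = 42.344.

E[Y] = 42.344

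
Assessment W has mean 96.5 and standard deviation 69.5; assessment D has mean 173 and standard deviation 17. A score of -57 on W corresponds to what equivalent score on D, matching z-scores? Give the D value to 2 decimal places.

z = (-57 − 96.5)/69.5 ≈ -2.2086.
D = 173 + z·17 = 173 + (-57 − 96.5)·17/69.5 ≈ 135.45.

D = 135.45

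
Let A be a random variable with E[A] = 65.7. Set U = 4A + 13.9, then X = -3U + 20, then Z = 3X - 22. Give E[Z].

E[Z] = -2452.3

E[U] = 4·65.7 + 13.9 = 276.7.
E[X] = (-3)·276.7 + 20 = -810.1.
E[Z] = 3·(-810.1) + (-22) = -2452.3.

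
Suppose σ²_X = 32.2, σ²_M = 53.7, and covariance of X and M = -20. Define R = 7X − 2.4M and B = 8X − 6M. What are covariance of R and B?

covariance of R and B = 3800.48

By bilinearity, covariance of R and B = ac·σ²_X + bd·σ²_M + (ad+bc)·covariance of X and M, with a=7, b=-2.4, c=8, d=-6.
ac·σ²_X = 7·8·32.2 = 1803.2
bd·σ²_M = (-2.4)·(-6)·53.7 = 773.28
(ad+bc)·covariance of X and M = (-61.2)·(-20) = 1224
covariance of R and B = 1803.2 + 773.28 + 1224 = 3800.48.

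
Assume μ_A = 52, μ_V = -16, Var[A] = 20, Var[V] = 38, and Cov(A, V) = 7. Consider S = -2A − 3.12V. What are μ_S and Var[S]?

μ_S = -54.08, Var[S] = 537.2672

μ_S = (-2)·μ_A + (-3.12)·μ_V = (-2)·52 + (-3.12)·(-16) = -54.08.
Var[S] = a²·Var[A] + b²·Var[V] + 2ab·Cov(A, V) with a = -2, b = -3.12.
= (-2)²·20 + (-3.12)²·38 + 2·(-2)·(-3.12)·7
= 80 + 369.9072 + 87.36 = 537.2672.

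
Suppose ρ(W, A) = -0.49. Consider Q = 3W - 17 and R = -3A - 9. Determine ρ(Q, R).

ρ(Q, R) = 0.49

Linear rescalings preserve |correlation|; the slopes 3 and -3 have opposite signs, so the correlation flips sign: ρ(Q, R) = −ρ(W, A) = 0.49.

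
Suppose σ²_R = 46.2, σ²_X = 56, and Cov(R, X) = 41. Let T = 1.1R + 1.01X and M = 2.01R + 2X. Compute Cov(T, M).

By bilinearity, Cov(T, M) = ac·σ²_R + bd·σ²_X + (ad+bc)·Cov(R, X), with a=1.1, b=1.01, c=2.01, d=2.
ac·σ²_R = 1.1·2.01·46.2 = 102.1482
bd·σ²_X = 1.01·2·56 = 113.12
(ad+bc)·Cov(R, X) = (4.2301)·41 = 173.4341
Cov(T, M) = 102.1482 + 113.12 + 173.4341 = 388.7023.

Cov(T, M) = 388.7023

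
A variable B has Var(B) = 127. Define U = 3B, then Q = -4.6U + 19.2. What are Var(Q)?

Var(Q) = 24185.88

Var(U) = 3²·127 = 1143.
Var(Q) = (-4.6)²·1143 = 24185.88.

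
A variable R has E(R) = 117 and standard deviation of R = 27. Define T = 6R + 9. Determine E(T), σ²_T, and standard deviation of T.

T = 6R + 9 is linear with a = 6, b = 9.
E(T) = a·E(R) + b = 6·117 + 9 = 711.
σ²_R = 27² = 729.
σ²_T = a²·σ²_R = 6²·729 = 26244 (the additive constant 9 does not affect variance).
standard deviation of T = |a|·standard deviation of R = |6|·27 = 162.

E(T) = 711, σ²_T = 26244, standard deviation of T = 162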